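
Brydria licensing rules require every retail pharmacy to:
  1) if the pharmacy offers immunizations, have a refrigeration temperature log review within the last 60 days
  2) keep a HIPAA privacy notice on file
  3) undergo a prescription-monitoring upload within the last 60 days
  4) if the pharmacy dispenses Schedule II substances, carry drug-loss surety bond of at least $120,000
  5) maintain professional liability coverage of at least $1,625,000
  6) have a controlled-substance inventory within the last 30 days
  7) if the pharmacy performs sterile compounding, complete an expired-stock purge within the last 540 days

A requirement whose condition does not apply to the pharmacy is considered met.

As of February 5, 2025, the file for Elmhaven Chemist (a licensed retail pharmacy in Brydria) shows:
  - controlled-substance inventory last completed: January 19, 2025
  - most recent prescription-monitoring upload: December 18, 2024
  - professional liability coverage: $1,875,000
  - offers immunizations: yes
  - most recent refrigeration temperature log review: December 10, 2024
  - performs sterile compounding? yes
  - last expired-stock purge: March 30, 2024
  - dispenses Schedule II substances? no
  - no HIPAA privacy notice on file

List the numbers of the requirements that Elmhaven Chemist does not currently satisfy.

2

1. condition 'offers immunizations' holds; refrigeration temperature log review 57 days ago vs limit 60 → met
2. HIPAA privacy notice absent → not met
3. prescription-monitoring upload 49 days ago vs limit 60 → met
4. condition 'dispenses Schedule II substances' does not hold → requirement n/a → met
5. professional liability coverage $1,875,000 ≥ $1,625,000 → met
6. controlled-substance inventory 17 days ago vs limit 30 → met
7. condition 'performs sterile compounding' holds; expired-stock purge 312 days ago vs limit 540 → met
Not met: 2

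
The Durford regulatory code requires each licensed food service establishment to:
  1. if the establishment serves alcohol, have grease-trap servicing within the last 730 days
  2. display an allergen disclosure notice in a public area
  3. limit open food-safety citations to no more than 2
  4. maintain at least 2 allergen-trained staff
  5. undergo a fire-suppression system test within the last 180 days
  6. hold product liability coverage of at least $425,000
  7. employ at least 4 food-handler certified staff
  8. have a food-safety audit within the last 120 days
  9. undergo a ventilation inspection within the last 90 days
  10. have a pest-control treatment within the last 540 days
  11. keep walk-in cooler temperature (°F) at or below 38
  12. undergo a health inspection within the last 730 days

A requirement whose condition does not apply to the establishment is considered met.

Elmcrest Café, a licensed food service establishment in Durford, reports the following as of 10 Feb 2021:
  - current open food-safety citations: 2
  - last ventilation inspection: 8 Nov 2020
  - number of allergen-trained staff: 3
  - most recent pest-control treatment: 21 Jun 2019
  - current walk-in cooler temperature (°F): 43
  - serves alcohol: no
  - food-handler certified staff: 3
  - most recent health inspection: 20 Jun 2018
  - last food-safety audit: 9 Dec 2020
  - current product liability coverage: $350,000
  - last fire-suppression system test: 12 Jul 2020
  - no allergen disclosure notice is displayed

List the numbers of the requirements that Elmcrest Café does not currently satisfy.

2, 5, 6, 7, 9, 10, 11, 12

1. condition 'serves alcohol' does not hold → requirement n/a → met
2. allergen disclosure notice absent → not met
3. open food-safety citations 2 ≤ 2 → met
4. allergen-trained staff 3 ≥ 2 → met
5. fire-suppression system test 213 days ago vs limit 180 → not met
6. product liability coverage $350,000 < $425,000 → not met
7. food-handler certified staff 3 < 4 → not met
8. food-safety audit 63 days ago vs limit 120 → met
9. ventilation inspection 94 days ago vs limit 90 → not met
10. pest-control treatment 600 days ago vs limit 540 → not met
11. walk-in cooler temperature (°F) 43 > 38 → not met
12. health inspection 966 days ago vs limit 730 → not met
Not met: 2, 5, 6, 7, 9, 10, 11, 12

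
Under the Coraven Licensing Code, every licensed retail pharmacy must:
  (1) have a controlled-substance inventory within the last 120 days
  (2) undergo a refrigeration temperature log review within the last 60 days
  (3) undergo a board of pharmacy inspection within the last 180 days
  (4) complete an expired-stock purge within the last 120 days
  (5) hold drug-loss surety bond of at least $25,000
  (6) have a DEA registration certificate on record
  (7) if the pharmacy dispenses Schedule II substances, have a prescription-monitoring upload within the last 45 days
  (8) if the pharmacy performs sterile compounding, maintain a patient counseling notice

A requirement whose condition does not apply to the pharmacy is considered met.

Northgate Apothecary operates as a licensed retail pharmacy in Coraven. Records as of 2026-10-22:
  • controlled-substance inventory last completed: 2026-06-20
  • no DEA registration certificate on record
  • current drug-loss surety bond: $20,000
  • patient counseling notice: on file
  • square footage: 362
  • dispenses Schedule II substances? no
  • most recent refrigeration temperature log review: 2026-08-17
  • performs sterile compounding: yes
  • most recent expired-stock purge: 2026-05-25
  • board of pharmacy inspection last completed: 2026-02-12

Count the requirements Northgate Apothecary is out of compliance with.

6

1. controlled-substance inventory 124 days ago vs limit 120 → not met
2. refrigeration temperature log review 66 days ago vs limit 60 → not met
3. board of pharmacy inspection 252 days ago vs limit 180 → not met
4. expired-stock purge 150 days ago vs limit 120 → not met
5. drug-loss surety bond $20,000 < $25,000 → not met
6. DEA registration certificate absent → not met
7. condition 'dispenses Schedule II substances' does not hold → requirement n/a → met
8. condition 'performs sterile compounding' holds; patient counseling notice present → met
Not met: 6 of 8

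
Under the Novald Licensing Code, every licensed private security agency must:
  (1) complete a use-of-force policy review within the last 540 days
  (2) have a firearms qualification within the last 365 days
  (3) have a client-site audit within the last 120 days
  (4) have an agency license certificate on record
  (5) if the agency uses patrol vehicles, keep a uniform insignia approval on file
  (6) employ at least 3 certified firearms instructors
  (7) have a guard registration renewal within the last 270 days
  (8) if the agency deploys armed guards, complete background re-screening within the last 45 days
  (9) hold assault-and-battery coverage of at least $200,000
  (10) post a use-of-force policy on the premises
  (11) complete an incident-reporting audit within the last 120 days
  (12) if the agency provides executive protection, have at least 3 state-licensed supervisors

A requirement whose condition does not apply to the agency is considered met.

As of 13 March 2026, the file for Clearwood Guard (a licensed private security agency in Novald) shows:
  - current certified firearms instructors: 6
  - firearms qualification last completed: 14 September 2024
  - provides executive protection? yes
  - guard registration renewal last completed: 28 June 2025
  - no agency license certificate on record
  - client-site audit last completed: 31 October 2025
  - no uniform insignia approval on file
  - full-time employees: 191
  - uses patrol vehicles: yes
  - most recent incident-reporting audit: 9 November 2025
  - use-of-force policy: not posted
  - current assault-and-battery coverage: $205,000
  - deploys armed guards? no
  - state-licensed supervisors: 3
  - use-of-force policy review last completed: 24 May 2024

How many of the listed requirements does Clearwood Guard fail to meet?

1. use-of-force policy review 658 days ago vs limit 540 → not met
2. firearms qualification 545 days ago vs limit 365 → not met
3. client-site audit 133 days ago vs limit 120 → not met
4. agency license certificate absent → not met
5. condition 'uses patrol vehicles' holds; uniform insignia approval absent → not met
6. certified firearms instructors 6 ≥ 3 → met
7. guard registration renewal 258 days ago vs limit 270 → met
8. condition 'deploys armed guards' does not hold → requirement n/a → met
9. assault-and-battery coverage $205,000 ≥ $200,000 → met
10. use-of-force policy absent → not met
11. incident-reporting audit 124 days ago vs limit 120 → not met
12. condition 'provides executive protection' holds; state-licensed supervisors 3 ≥ 3 → met
Not met: 7 of 12

7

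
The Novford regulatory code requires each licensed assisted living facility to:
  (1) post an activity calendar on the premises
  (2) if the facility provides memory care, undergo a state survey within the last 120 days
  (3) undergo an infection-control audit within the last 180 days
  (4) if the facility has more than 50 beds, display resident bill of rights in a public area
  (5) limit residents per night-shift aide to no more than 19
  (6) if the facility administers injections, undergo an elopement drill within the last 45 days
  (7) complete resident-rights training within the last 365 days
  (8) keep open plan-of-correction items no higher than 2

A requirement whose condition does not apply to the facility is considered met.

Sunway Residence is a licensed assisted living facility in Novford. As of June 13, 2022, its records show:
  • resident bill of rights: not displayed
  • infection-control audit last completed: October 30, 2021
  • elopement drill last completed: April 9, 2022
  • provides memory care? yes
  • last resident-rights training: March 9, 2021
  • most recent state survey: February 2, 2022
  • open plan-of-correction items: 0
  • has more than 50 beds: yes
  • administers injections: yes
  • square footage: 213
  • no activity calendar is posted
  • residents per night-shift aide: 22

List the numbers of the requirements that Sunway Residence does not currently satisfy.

1, 2, 3, 4, 5, 6, 7

1. activity calendar absent → not met
2. condition 'provides memory care' holds; state survey 131 days ago vs limit 120 → not met
3. infection-control audit 226 days ago vs limit 180 → not met
4. condition 'has more than 50 beds' holds; resident bill of rights absent → not met
5. residents per night-shift aide 22 > 19 → not met
6. condition 'administers injections' holds; elopement drill 65 days ago vs limit 45 → not met
7. resident-rights training 461 days ago vs limit 365 → not met
8. open plan-of-correction items 0 ≤ 2 → met
Not met: 1, 2, 3, 4, 5, 6, 7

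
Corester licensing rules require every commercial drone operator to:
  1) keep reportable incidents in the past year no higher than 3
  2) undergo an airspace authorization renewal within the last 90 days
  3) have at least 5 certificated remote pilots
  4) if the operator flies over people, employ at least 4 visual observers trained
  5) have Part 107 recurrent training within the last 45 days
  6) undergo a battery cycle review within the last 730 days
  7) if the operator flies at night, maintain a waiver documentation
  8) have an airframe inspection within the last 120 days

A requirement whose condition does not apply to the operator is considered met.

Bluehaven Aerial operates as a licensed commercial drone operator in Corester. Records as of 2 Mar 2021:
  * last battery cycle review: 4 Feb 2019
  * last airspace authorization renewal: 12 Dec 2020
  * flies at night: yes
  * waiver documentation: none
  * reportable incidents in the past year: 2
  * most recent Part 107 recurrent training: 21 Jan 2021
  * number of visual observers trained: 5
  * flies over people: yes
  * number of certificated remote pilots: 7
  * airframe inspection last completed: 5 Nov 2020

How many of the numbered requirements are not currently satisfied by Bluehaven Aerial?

2

1. reportable incidents in the past year 2 ≤ 3 → met
2. airspace authorization renewal 80 days ago vs limit 90 → met
3. certificated remote pilots 7 ≥ 5 → met
4. condition 'flies over people' holds; visual observers trained 5 ≥ 4 → met
5. Part 107 recurrent training 40 days ago vs limit 45 → met
6. battery cycle review 757 days ago vs limit 730 → not met
7. condition 'flies at night' holds; waiver documentation absent → not met
8. airframe inspection 117 days ago vs limit 120 → met
Not met: 2 of 8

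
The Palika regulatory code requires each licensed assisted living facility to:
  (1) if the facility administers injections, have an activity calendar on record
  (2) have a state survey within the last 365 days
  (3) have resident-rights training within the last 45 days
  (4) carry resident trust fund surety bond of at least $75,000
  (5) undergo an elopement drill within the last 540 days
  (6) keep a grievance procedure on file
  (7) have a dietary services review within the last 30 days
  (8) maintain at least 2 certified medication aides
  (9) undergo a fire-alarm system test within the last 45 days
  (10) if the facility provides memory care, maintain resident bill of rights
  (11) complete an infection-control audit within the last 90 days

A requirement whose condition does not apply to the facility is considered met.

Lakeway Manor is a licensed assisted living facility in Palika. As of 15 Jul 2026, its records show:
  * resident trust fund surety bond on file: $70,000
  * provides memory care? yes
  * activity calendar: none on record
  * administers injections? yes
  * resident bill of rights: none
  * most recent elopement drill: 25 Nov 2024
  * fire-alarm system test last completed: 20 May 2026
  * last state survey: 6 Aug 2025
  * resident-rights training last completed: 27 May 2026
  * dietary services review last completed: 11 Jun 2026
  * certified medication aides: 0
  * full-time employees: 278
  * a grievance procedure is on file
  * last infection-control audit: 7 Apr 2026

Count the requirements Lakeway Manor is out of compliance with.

1. condition 'administers injections' holds; activity calendar absent → not met
2. state survey 343 days ago vs limit 365 → met
3. resident-rights training 49 days ago vs limit 45 → not met
4. resident trust fund surety bond $70,000 < $75,000 → not met
5. elopement drill 597 days ago vs limit 540 → not met
6. grievance procedure present → met
7. dietary services review 34 days ago vs limit 30 → not met
8. certified medication aides 0 < 2 → not met
9. fire-alarm system test 56 days ago vs limit 45 → not met
10. condition 'provides memory care' holds; resident bill of rights absent → not met
11. infection-control audit 99 days ago vs limit 90 → not met
Not met: 9 of 11

9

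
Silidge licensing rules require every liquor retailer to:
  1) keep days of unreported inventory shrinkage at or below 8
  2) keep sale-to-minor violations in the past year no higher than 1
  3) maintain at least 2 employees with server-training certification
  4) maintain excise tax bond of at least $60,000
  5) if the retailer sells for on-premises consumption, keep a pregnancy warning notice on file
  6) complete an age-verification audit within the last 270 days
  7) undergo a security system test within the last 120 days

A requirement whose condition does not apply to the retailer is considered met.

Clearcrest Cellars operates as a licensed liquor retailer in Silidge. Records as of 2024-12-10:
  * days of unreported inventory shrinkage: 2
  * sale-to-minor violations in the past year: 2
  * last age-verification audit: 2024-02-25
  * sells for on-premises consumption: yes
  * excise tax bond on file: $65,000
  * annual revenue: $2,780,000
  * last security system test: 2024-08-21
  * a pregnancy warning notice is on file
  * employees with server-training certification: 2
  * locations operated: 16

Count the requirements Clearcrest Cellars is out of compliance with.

1. days of unreported inventory shrinkage 2 ≤ 8 → met
2. sale-to-minor violations in the past year 2 > 1 → not met
3. employees with server-training certification 2 ≥ 2 → met
4. excise tax bond $65,000 ≥ $60,000 → met
5. condition 'sells for on-premises consumption' holds; pregnancy warning notice present → met
6. age-verification audit 289 days ago vs limit 270 → not met
7. security system test 111 days ago vs limit 120 → met
Not met: 2 of 7

2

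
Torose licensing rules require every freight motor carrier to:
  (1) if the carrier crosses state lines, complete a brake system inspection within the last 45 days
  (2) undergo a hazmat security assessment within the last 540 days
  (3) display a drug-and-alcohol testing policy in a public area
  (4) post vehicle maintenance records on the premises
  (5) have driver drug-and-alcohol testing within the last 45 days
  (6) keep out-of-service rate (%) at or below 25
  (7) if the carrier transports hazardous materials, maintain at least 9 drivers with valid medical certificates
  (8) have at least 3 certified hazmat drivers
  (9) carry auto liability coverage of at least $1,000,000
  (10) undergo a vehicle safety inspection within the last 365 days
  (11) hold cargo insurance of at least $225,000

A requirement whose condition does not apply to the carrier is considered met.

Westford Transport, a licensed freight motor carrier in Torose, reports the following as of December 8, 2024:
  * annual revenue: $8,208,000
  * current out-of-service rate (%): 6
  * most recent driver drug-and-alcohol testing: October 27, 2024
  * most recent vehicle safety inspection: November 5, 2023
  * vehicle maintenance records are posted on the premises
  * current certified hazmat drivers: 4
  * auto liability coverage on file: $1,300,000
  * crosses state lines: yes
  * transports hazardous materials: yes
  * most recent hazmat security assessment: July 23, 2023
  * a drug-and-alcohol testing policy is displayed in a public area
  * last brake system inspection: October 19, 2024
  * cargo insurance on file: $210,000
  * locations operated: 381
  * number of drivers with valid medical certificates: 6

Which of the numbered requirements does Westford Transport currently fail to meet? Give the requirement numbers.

1, 7, 10, 11

1. condition 'crosses state lines' holds; brake system inspection 50 days ago vs limit 45 → not met
2. hazmat security assessment 504 days ago vs limit 540 → met
3. drug-and-alcohol testing policy present → met
4. vehicle maintenance records present → met
5. driver drug-and-alcohol testing 42 days ago vs limit 45 → met
6. out-of-service rate (%) 6 ≤ 25 → met
7. condition 'transports hazardous materials' holds; drivers with valid medical certificates 6 < 9 → not met
8. certified hazmat drivers 4 ≥ 3 → met
9. auto liability coverage $1,300,000 ≥ $1,000,000 → met
10. vehicle safety inspection 399 days ago vs limit 365 → not met
11. cargo insurance $210,000 < $225,000 → not met
Not met: 1, 7, 10, 11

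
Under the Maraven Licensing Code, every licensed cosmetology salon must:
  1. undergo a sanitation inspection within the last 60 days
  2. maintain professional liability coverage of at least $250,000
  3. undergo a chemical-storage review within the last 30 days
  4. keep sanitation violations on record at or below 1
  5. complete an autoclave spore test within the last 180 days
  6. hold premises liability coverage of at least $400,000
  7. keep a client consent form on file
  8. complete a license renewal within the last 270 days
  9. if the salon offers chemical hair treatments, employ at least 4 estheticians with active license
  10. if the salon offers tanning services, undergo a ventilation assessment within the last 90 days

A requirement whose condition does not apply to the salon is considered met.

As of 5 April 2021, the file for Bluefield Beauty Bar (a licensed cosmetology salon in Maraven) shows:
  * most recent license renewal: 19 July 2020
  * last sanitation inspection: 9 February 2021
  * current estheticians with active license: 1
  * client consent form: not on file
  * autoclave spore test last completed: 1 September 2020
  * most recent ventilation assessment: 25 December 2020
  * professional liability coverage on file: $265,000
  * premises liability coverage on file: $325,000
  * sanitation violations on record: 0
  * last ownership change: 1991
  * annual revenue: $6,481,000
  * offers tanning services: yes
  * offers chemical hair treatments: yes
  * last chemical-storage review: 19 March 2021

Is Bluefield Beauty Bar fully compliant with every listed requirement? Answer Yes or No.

No

1. sanitation inspection 55 days ago vs limit 60 → met
2. professional liability coverage $265,000 ≥ $250,000 → met
3. chemical-storage review 17 days ago vs limit 30 → met
4. sanitation violations on record 0 ≤ 1 → met
5. autoclave spore test 216 days ago vs limit 180 → not met
6. premises liability coverage $325,000 < $400,000 → not met
7. client consent form absent → not met
8. license renewal 260 days ago vs limit 270 → met
9. condition 'offers chemical hair treatments' holds; estheticians with active license 1 < 4 → not met
10. condition 'offers tanning services' holds; ventilation assessment 101 days ago vs limit 90 → not met
Not met: 5, 6, 7, 9, 10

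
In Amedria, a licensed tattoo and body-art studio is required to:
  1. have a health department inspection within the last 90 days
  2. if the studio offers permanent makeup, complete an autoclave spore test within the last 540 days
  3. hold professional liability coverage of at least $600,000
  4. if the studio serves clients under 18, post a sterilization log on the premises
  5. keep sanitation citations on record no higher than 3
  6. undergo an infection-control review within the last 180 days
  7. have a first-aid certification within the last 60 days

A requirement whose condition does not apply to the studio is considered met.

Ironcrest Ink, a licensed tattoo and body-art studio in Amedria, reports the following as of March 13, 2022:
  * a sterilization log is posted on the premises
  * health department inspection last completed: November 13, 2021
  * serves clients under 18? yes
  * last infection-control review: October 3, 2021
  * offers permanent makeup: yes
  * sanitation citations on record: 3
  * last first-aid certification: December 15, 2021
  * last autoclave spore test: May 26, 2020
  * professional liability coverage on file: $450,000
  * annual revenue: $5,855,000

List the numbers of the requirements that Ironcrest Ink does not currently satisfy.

1. health department inspection 120 days ago vs limit 90 → not met
2. condition 'offers permanent makeup' holds; autoclave spore test 656 days ago vs limit 540 → not met
3. professional liability coverage $450,000 < $600,000 → not met
4. condition 'serves clients under 18' holds; sterilization log present → met
5. sanitation citations on record 3 ≤ 3 → met
6. infection-control review 161 days ago vs limit 180 → met
7. first-aid certification 88 days ago vs limit 60 → not met
Not met: 1, 2, 3, 7

1, 2, 3, 7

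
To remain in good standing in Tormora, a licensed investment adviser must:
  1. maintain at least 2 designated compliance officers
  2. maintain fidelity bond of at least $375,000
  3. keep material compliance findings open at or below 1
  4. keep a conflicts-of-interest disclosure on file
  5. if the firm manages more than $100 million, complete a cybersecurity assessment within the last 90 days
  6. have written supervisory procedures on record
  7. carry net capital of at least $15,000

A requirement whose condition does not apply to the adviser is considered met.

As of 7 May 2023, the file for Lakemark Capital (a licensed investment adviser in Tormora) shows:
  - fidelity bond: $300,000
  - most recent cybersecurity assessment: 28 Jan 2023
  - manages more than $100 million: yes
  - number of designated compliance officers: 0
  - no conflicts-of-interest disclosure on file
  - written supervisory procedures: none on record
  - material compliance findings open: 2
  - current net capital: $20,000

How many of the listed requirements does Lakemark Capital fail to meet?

1. designated compliance officers 0 < 2 → not met
2. fidelity bond $300,000 < $375,000 → not met
3. material compliance findings open 2 > 1 → not met
4. conflicts-of-interest disclosure absent → not met
5. condition 'manages more than $100 million' holds; cybersecurity assessment 99 days ago vs limit 90 → not met
6. written supervisory procedures absent → not met
7. net capital $20,000 ≥ $15,000 → met
Not met: 6 of 7

6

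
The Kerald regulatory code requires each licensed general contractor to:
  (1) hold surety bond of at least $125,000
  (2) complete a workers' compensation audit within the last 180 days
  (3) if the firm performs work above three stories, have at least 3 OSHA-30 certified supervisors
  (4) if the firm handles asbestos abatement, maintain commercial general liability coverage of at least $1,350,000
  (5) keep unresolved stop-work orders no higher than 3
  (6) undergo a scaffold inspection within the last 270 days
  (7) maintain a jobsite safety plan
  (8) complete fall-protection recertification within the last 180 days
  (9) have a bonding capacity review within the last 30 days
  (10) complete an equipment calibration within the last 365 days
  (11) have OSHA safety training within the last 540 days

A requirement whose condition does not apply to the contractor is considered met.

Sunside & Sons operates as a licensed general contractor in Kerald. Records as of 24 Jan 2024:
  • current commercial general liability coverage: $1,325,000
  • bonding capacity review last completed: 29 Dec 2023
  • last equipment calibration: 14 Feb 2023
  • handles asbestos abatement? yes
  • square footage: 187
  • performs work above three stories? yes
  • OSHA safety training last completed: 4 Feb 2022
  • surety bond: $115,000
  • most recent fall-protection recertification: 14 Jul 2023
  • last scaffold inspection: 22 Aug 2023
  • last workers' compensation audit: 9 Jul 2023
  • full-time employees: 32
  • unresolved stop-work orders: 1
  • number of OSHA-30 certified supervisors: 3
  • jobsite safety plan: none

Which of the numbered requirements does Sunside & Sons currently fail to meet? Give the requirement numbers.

1. surety bond $115,000 < $125,000 → not met
2. workers' compensation audit 199 days ago vs limit 180 → not met
3. condition 'performs work above three stories' holds; OSHA-30 certified supervisors 3 ≥ 3 → met
4. condition 'handles asbestos abatement' holds; commercial general liability coverage $1,325,000 < $1,350,000 → not met
5. unresolved stop-work orders 1 ≤ 3 → met
6. scaffold inspection 155 days ago vs limit 270 → met
7. jobsite safety plan absent → not met
8. fall-protection recertification 194 days ago vs limit 180 → not met
9. bonding capacity review 26 days ago vs limit 30 → met
10. equipment calibration 344 days ago vs limit 365 → met
11. OSHA safety training 719 days ago vs limit 540 → not met
Not met: 1, 2, 4, 7, 8, 11

1, 2, 4, 7, 8, 11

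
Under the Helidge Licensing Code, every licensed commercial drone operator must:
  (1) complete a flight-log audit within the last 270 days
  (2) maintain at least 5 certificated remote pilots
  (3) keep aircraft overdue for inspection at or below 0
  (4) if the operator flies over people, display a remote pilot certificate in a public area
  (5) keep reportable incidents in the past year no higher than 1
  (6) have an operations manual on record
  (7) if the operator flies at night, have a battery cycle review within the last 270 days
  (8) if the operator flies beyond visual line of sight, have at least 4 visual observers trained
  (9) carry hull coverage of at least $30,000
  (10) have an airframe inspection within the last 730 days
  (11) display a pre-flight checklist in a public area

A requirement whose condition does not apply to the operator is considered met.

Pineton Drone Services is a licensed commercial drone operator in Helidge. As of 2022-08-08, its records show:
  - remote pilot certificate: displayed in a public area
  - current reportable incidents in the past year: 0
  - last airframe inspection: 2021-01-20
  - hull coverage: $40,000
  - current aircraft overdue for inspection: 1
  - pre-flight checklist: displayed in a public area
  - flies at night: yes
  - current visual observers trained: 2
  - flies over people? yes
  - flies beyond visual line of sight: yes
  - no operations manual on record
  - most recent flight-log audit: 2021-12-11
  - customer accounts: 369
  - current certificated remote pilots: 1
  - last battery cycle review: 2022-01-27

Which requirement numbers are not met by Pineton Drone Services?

2, 3, 6, 8

1. flight-log audit 240 days ago vs limit 270 → met
2. certificated remote pilots 1 < 5 → not met
3. aircraft overdue for inspection 1 > 0 → not met
4. condition 'flies over people' holds; remote pilot certificate present → met
5. reportable incidents in the past year 0 ≤ 1 → met
6. operations manual absent → not met
7. condition 'flies at night' holds; battery cycle review 193 days ago vs limit 270 → met
8. condition 'flies beyond visual line of sight' holds; visual observers trained 2 < 4 → not met
9. hull coverage $40,000 ≥ $30,000 → met
10. airframe inspection 565 days ago vs limit 730 → met
11. pre-flight checklist present → met
Not met: 2, 3, 6, 8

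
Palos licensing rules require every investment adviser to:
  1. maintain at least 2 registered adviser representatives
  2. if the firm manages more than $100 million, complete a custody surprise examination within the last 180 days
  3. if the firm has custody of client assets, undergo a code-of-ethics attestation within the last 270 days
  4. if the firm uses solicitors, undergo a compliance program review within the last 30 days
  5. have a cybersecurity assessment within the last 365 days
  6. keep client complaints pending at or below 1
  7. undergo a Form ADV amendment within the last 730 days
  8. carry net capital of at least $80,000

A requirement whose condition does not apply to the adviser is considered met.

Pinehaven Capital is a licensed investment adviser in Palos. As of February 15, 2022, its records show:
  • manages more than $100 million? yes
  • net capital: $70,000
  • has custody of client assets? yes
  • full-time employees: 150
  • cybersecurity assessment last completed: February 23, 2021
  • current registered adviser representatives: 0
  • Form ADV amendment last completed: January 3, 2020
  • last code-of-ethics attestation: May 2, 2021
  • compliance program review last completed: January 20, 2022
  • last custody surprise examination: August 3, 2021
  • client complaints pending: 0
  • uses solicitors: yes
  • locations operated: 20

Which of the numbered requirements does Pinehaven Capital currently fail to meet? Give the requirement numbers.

1, 2, 3, 7, 8

1. registered adviser representatives 0 < 2 → not met
2. condition 'manages more than $100 million' holds; custody surprise examination 196 days ago vs limit 180 → not met
3. condition 'has custody of client assets' holds; code-of-ethics attestation 289 days ago vs limit 270 → not met
4. condition 'uses solicitors' holds; compliance program review 26 days ago vs limit 30 → met
5. cybersecurity assessment 357 days ago vs limit 365 → met
6. client complaints pending 0 ≤ 1 → met
7. Form ADV amendment 774 days ago vs limit 730 → not met
8. net capital $70,000 < $80,000 → not met
Not met: 1, 2, 3, 7, 8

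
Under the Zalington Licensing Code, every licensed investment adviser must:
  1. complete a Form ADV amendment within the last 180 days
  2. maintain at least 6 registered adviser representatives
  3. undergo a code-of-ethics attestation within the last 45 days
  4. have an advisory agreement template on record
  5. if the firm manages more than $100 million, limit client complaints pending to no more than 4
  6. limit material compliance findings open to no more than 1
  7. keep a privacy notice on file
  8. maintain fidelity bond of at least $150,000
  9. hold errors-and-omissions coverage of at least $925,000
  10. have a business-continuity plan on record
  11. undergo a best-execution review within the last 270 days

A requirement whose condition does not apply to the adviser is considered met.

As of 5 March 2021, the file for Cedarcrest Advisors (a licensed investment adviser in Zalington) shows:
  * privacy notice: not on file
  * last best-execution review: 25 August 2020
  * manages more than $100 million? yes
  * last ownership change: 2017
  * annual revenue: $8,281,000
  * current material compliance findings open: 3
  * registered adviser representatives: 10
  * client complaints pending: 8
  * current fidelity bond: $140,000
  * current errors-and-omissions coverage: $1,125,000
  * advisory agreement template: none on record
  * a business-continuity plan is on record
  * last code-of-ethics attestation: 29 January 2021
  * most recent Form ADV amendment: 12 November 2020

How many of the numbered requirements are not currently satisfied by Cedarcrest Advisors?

1. Form ADV amendment 113 days ago vs limit 180 → met
2. registered adviser representatives 10 ≥ 6 → met
3. code-of-ethics attestation 35 days ago vs limit 45 → met
4. advisory agreement template absent → not met
5. condition 'manages more than $100 million' holds; client complaints pending 8 > 4 → not met
6. material compliance findings open 3 > 1 → not met
7. privacy notice absent → not met
8. fidelity bond $140,000 < $150,000 → not met
9. errors-and-omissions coverage $1,125,000 ≥ $925,000 → met
10. business-continuity plan present → met
11. best-execution review 192 days ago vs limit 270 → met
Not met: 5 of 11

5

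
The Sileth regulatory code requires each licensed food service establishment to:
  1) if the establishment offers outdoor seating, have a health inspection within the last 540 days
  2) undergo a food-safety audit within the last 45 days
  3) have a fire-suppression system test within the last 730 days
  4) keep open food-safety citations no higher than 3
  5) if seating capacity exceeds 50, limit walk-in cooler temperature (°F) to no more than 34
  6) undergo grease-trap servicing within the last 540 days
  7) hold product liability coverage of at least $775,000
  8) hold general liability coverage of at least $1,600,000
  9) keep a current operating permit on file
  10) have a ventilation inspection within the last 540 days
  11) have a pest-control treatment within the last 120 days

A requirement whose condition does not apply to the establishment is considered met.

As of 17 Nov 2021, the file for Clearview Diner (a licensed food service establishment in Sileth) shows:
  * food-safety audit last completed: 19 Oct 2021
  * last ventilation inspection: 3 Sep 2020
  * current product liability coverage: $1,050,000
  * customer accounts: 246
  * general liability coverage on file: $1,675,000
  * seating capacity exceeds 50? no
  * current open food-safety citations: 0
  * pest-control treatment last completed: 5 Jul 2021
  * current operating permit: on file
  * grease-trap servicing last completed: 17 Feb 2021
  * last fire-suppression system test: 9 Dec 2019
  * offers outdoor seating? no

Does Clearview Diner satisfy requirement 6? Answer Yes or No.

Yes

6. grease-trap servicing 273 days ago vs limit 540 → met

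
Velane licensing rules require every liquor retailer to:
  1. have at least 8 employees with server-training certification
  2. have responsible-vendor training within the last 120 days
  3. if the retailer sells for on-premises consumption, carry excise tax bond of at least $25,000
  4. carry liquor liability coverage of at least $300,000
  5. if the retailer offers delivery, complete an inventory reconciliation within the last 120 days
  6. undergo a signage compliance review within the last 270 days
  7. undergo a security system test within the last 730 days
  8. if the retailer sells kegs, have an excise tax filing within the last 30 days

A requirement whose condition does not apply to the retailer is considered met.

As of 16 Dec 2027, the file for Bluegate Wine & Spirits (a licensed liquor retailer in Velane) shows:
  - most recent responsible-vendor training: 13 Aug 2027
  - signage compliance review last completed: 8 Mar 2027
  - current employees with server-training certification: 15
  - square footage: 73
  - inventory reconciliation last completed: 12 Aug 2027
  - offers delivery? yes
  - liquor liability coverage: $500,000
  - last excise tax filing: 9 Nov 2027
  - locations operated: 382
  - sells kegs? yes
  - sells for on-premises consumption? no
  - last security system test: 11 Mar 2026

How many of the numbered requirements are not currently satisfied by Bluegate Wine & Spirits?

1. employees with server-training certification 15 ≥ 8 → met
2. responsible-vendor training 125 days ago vs limit 120 → not met
3. condition 'sells for on-premises consumption' does not hold → requirement n/a → met
4. liquor liability coverage $500,000 ≥ $300,000 → met
5. condition 'offers delivery' holds; inventory reconciliation 126 days ago vs limit 120 → not met
6. signage compliance review 283 days ago vs limit 270 → not met
7. security system test 645 days ago vs limit 730 → met
8. condition 'sells kegs' holds; excise tax filing 37 days ago vs limit 30 → not met
Not met: 4 of 8

4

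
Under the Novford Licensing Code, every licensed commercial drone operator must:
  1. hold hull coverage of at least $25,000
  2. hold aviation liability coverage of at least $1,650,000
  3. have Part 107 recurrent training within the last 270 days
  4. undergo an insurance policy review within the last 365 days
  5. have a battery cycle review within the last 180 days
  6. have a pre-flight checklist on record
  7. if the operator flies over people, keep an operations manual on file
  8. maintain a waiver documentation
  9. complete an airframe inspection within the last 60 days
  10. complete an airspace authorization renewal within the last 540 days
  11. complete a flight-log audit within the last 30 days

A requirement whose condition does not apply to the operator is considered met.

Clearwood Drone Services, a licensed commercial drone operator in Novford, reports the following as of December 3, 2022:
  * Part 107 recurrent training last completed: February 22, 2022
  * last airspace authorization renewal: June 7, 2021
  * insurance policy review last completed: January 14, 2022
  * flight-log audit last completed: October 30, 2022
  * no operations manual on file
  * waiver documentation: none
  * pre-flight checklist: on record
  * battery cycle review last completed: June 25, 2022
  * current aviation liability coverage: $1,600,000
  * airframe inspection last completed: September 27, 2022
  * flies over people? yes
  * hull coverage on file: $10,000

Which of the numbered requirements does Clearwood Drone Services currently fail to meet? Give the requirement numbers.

1. hull coverage $10,000 < $25,000 → not met
2. aviation liability coverage $1,600,000 < $1,650,000 → not met
3. Part 107 recurrent training 284 days ago vs limit 270 → not met
4. insurance policy review 323 days ago vs limit 365 → met
5. battery cycle review 161 days ago vs limit 180 → met
6. pre-flight checklist present → met
7. condition 'flies over people' holds; operations manual absent → not met
8. waiver documentation absent → not met
9. airframe inspection 67 days ago vs limit 60 → not met
10. airspace authorization renewal 544 days ago vs limit 540 → not met
11. flight-log audit 34 days ago vs limit 30 → not met
Not met: 1, 2, 3, 7, 8, 9, 10, 11

1, 2, 3, 7, 8, 9, 10, 11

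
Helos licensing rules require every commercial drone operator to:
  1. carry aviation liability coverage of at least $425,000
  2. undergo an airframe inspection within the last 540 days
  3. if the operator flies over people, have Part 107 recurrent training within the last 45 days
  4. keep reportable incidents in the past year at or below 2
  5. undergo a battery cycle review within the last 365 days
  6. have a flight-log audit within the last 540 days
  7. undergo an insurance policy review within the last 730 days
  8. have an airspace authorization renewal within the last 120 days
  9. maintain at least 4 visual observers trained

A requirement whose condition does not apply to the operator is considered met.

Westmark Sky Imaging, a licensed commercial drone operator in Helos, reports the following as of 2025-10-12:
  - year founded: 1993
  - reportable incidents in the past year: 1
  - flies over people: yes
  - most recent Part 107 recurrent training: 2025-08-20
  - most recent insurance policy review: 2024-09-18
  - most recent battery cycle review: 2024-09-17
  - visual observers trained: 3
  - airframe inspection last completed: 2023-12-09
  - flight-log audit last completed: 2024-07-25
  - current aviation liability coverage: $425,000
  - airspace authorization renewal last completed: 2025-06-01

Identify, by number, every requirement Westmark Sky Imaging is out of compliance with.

2, 3, 5, 8, 9

1. aviation liability coverage $425,000 ≥ $425,000 → met
2. airframe inspection 673 days ago vs limit 540 → not met
3. condition 'flies over people' holds; Part 107 recurrent training 53 days ago vs limit 45 → not met
4. reportable incidents in the past year 1 ≤ 2 → met
5. battery cycle review 390 days ago vs limit 365 → not met
6. flight-log audit 444 days ago vs limit 540 → met
7. insurance policy review 389 days ago vs limit 730 → met
8. airspace authorization renewal 133 days ago vs limit 120 → not met
9. visual observers trained 3 < 4 → not met
Not met: 2, 3, 5, 8, 9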